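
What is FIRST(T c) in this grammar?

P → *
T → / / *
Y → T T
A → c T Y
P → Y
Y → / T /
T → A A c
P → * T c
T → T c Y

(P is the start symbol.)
{ '/', 'c' }

FIRST sets of the non-terminals involved (from the grammar, by fixed-point iteration):
  FIRST(T) = { '/', 'c' }

To compute FIRST(T c), process the symbols left to right:
Symbol T is a non-terminal. Add FIRST(T) \ {ε} = { '/', 'c' }
T is not nullable (ε ∉ FIRST(T)), so stop here.
FIRST(T c) = { '/', 'c' }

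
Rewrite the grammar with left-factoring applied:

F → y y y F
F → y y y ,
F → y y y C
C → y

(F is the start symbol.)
Left-factoring transforms A → αβ₁ | αβ₂ into A → αA' and A' → β₁ | β₂
(α is the longest common prefix among the alternatives). Repeat until
no nonterminal has two alternatives with a common prefix.

Round 1: F has alternatives sharing prefix 'y y y'. Introduce F': F → y y y F'
  Add: F' → F
  Add: F' → ,
  Add: F' → C

No remaining common prefixes — done.

Resulting grammar:
F → y y y F'
F' → F
F' → ,
F' → C
C → y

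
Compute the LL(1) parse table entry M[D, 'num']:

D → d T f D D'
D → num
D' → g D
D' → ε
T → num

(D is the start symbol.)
To find M[D, 'num'], we find productions for D where 'num' is in the predict set (PREDICT(N → α) = (FIRST(α) \ {ε}) ∪ (FOLLOW(N) if α ⇒* ε)).

D → d T f D D': PREDICT = { 'd' }
D → num: PREDICT = { 'num' }
  'num' is in predict set, so this production goes in M[D, 'num']

M[D, 'num'] = D → num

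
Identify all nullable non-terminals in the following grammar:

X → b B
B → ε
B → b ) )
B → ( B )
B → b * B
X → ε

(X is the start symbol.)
{ 'B', 'X' }

ε-productions: B → ε, X → ε
So B, X are immediately nullable.
Every non-terminal is now nullable.
Nullable = { 'B', 'X' }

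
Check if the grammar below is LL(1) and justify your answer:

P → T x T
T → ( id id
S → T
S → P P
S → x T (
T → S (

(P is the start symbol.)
No. Predict set conflict for T: { '(' }

A grammar is LL(1) if for each non-terminal N with multiple productions, the predict sets of those productions are pairwise disjoint, where PREDICT(N → α) = (FIRST(α) \ {ε}) ∪ (FOLLOW(N) if α ⇒* ε).

Relevant sets:
  FIRST(S) = { '(', 'x' }
  FIRST(T) = { '(', 'x' }
  FIRST(P) = { '(', 'x' }

For T:
  PREDICT(T → '(' id id) = { '(' }
  PREDICT(T → S '(') = { '(', 'x' }
For S:
  PREDICT(S → T) = { '(', 'x' }
  PREDICT(S → P P) = { '(', 'x' }
  PREDICT(S → x T '(') = { 'x' }
P has a single production, so nothing to check there.

Conflict found: Predict set conflict for T: { '(' }
The grammar is NOT LL(1).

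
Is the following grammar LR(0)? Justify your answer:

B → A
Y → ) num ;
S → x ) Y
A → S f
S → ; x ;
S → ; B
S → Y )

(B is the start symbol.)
A grammar is LR(0) if no state in the canonical LR(0) collection has:
  - both a shift item (dot before a terminal) and a complete item (shift-reduce conflict), or
  - two or more complete items (reduce-reduce conflict; the accept item [B' → B .] counts as a complete item here).

Augment with B' → B and build the canonical LR(0) collection (I0 = CLOSURE({[B' → . B]}), then GOTO on every symbol after a dot until no new states appear). It has 17 states:
  I0: { [A → . S f], [B → . A], [B' → . B], [S → . ; B], [S → . ; x ;], [S → . Y )], [S → . x ) Y], [Y → . ) num ;] }  — shift
  I1: { [Y → ) . num ;] }  — shift
  I2: { [A → . S f], [B → . A], [S → . ; B], [S → . ; x ;], [S → . Y )], [S → . x ) Y], [S → ; . B], [S → ; . x ;], [Y → . ) num ;] }  — shift
  I3: { [B → A .] }  — reduce
  I4: { [B' → B .] }  — accept
  I5: { [A → S . f] }  — shift
  I6: { [S → Y . )] }  — shift
  I7: { [S → x . ) Y] }  — shift
  I8: { [S → x ) . Y], [Y → . ) num ;] }  — shift
  I9: { [S → x ) Y .] }  — reduce
  I10: { [S → Y ) .] }  — reduce
  I11: { [A → S f .] }  — reduce
  I12: { [S → ; B .] }  — reduce
  I13: { [S → ; x . ;], [S → x . ) Y] }  — shift
  I14: { [S → ; x ; .] }  — reduce
  I15: { [Y → ) num . ;] }  — shift
  I16: { [Y → ) num ; .] }  — reduce

Every state is either a pure shift/goto state or contains exactly one complete item and nothing to shift — no conflicts. The grammar is LR(0).

Answer: Yes, the grammar is LR(0)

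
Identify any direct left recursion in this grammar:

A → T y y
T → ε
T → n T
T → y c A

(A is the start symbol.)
Direct left recursion occurs when N → N α for some non-terminal N (the right-hand side begins with the left-hand side itself).

A → T y y: starts with T
T → ε: starts with ε
T → n T: starts with n
T → y c A: starts with y

No direct left recursion found.

Answer: No direct left recursion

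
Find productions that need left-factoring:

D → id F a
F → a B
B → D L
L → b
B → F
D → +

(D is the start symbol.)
Left-factoring is needed when two productions for the same non-terminal
share a common prefix on the right-hand side.

Productions for D:
  D → id F a
  D → +
Productions for B:
  B → D L
  B → F

No common prefixes found.

Answer: No, left-factoring is not needed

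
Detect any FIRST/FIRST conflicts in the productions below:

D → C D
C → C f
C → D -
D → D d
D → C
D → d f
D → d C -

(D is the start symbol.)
A FIRST/FIRST conflict occurs when two productions N → α and N → β for the same non-terminal have FIRST(α) ∩ FIRST(β) ≠ ∅ (with ε ∈ FIRST of a nullable right-hand side, so two nullable alternatives also conflict).

FIRST sets of the non-terminals at (or reachable through a nullable prefix from) the front of some alternative:
  FIRST(C) = { 'd' }
  FIRST(D) = { 'd' }

Productions for D:
  D → C D: FIRST = { 'd' }
  D → D d: FIRST = { 'd' }
  D → C: FIRST = { 'd' }
  D → d f: FIRST = { 'd' }
  D → d C -: FIRST = { 'd' }
Productions for C:
  C → C f: FIRST = { 'd' }
  C → D -: FIRST = { 'd' }

Conflict for D: D → C D and D → D d
  Overlap: { 'd' }
Conflict for D: D → C D and D → C
  Overlap: { 'd' }
Conflict for D: D → C D and D → d f
  Overlap: { 'd' }
Conflict for D: D → C D and D → d C -
  Overlap: { 'd' }
Conflict for D: D → D d and D → C
  Overlap: { 'd' }
Conflict for D: D → D d and D → d f
  Overlap: { 'd' }
Conflict for D: D → D d and D → d C -
  Overlap: { 'd' }
Conflict for D: D → C and D → d f
  Overlap: { 'd' }
Conflict for D: D → C and D → d C -
  Overlap: { 'd' }
Conflict for D: D → d f and D → d C -
  Overlap: { 'd' }
Conflict for C: C → C f and C → D -
  Overlap: { 'd' }

Answer: Yes. D → C D / D → D d on { 'd' }; D → C D / D → C on { 'd' }; D → C D / D → d f on { 'd' }; D → C D / D → d C '-' on { 'd' }; D → D d / D → C on { 'd' }; D → D d / D → d f on { 'd' }; D → D d / D → d C '-' on { 'd' }; D → C / D → d f on { 'd' }; D → C / D → d C '-' on { 'd' }; D → d f / D → d C '-' on { 'd' }; C → C f / C → D '-' on { 'd' }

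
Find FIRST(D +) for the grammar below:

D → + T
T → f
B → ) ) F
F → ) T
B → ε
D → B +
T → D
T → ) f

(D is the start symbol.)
FIRST sets of the non-terminals involved (from the grammar, by fixed-point iteration):
  FIRST(D) = { ')', '+' }

To compute FIRST(D +), process the symbols left to right:
Symbol D is a non-terminal. Add FIRST(D) \ {ε} = { ')', '+' }
D is not nullable (ε ∉ FIRST(D)), so stop here.
FIRST(D +) = { ')', '+' }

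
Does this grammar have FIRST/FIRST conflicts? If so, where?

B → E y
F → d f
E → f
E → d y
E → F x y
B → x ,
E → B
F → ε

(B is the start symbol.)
FIRST sets of the non-terminals at (or reachable through a nullable prefix from) the front of some alternative:
  FIRST(E) = { 'd', 'f', 'x' }
  FIRST(F) = { 'd', ε }
  FIRST(B) = { 'd', 'f', 'x' }

Productions for B:
  B → E y: FIRST = { 'd', 'f', 'x' }
  B → x ,: FIRST = { 'x' }
Productions for F:
  F → d f: FIRST = { 'd' }
  F → ε: FIRST = { ε }
Productions for E:
  E → f: FIRST = { 'f' }
  E → d y: FIRST = { 'd' }
  E → F x y: FIRST = { 'd', 'x' }
  E → B: FIRST = { 'd', 'f', 'x' }

Conflict for B: B → E y and B → x ,
  Overlap: { 'x' }
Conflict for E: E → f and E → B
  Overlap: { 'f' }
Conflict for E: E → d y and E → F x y
  Overlap: { 'd' }
Conflict for E: E → d y and E → B
  Overlap: { 'd' }
Conflict for E: E → F x y and E → B
  Overlap: { 'd', 'x' }

Answer: Yes. B → E y / B → x ',' on { 'x' }; E → f / E → B on { 'f' }; E → d y / E → F x y on { 'd' }; E → d y / E → B on { 'd' }; E → F x y / E → B on { 'd', 'x' }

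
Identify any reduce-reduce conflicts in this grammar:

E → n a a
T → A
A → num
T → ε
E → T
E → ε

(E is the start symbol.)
Yes — I0: [E → .] vs [T → .]

Augment with E' → E and build the canonical LR(0) collection (I0 = CLOSURE({[E' → . E]}), then GOTO on every symbol after a dot until no new states appear). It has 8 states:
  I0: { [A → . num], [E → . T], [E → . n a a], [E → .], [E' → . E], [T → . A], [T → .] }  — shift, 2 reduces
  I1: { [T → A .] }  — reduce
  I2: { [E' → E .] }  — accept
  I3: { [E → T .] }  — reduce
  I4: { [E → n . a a] }  — shift
  I5: { [A → num .] }  — reduce
  I6: { [E → n a . a] }  — shift
  I7: { [E → n a a .] }  — reduce

I0 contains complete items [E → .], [T → .] — reduce-reduce conflict.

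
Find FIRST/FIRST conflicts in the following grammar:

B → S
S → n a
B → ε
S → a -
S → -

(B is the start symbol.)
No FIRST/FIRST conflicts.

A FIRST/FIRST conflict occurs when two productions N → α and N → β for the same non-terminal have FIRST(α) ∩ FIRST(β) ≠ ∅ (with ε ∈ FIRST of a nullable right-hand side, so two nullable alternatives also conflict).

FIRST sets of the non-terminals at (or reachable through a nullable prefix from) the front of some alternative:
  FIRST(S) = { '-', 'a', 'n' }

Productions for B:
  B → S: FIRST = { '-', 'a', 'n' }
  B → ε: FIRST = { ε }
Productions for S:
  S → n a: FIRST = { 'n' }
  S → a -: FIRST = { 'a' }
  S → -: FIRST = { '-' }

All alternatives of each non-terminal have pairwise disjoint FIRST sets.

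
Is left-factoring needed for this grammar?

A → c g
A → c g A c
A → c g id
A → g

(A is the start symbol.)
Yes, A has productions with common prefix 'c g'

Left-factoring is needed when two productions for the same non-terminal
share a common prefix on the right-hand side.

Productions for A:
  A → c g
  A → c g A c
  A → c g id
  A → g

Found common prefix 'c g' in productions for A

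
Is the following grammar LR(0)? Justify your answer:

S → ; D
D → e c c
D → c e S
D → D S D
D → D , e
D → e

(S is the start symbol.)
Augment with S' → S and build the canonical LR(0) collection (I0 = CLOSURE({[S' → . S]}), then GOTO on every symbol after a dot until no new states appear). It has 14 states:
  I0: { [S → . ; D], [S' → . S] }  — shift
  I1: { [D → . D , e], [D → . D S D], [D → . c e S], [D → . e c c], [D → . e], [S → ; . D] }  — shift
  I2: { [S' → S .] }  — accept
  I3: { [D → D . , e], [D → D . S D], [S → . ; D], [S → ; D .] }  — shift, reduce
  I4: { [D → c . e S] }  — shift
  I5: { [D → e . c c], [D → e .] }  — shift, reduce
  I6: { [D → e c . c] }  — shift
  I7: { [D → e c c .] }  — reduce
  I8: { [D → c e . S], [S → . ; D] }  — shift
  I9: { [D → c e S .] }  — reduce
  I10: { [D → D , . e] }  — shift
  I11: { [D → . D , e], [D → . D S D], [D → . c e S], [D → . e c c], [D → . e], [D → D S . D] }  — shift
  I12: { [D → D . , e], [D → D . S D], [D → D S D .], [S → . ; D] }  — shift, reduce
  I13: { [D → D , e .] }  — reduce

Conflict in state I3:
  Shift-reduce conflict between [S → ; D .] and [D → D . , e]
So the grammar is NOT LR(0).

Answer: No. Shift-reduce conflict between [S → ; D .] and [D → D . , e]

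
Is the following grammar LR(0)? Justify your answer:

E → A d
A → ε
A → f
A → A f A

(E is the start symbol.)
No. Shift-reduce conflict between [A → .] and [A → . f]

Augment with E' → E and build the canonical LR(0) collection (I0 = CLOSURE({[E' → . E]}), then GOTO on every symbol after a dot until no new states appear). It has 7 states:
  I0: { [A → . A f A], [A → . f], [A → .], [E → . A d], [E' → . E] }  — shift, reduce
  I1: { [A → A . f A], [E → A . d] }  — shift
  I2: { [E' → E .] }  — accept
  I3: { [A → f .] }  — reduce
  I4: { [E → A d .] }  — reduce
  I5: { [A → . A f A], [A → . f], [A → .], [A → A f . A] }  — shift, reduce
  I6: { [A → A . f A], [A → A f A .] }  — shift, reduce

Conflict in state I0:
  Shift-reduce conflict between [A → .] and [A → . f]
So the grammar is NOT LR(0).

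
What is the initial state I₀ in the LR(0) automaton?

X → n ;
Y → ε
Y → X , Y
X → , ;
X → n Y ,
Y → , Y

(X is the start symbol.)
{ [X → . , ;], [X → . n ;], [X → . n Y ,], [X' → . X] }

First, augment the grammar with X' → X
I₀ = CLOSURE({ [X' → . X] }):
  [X' → . X] has the dot before X: add [X → . n ;], [X → . , ;], [X → . n Y ,]
No further items can be added.

I₀ = { [X → . , ;], [X → . n ;], [X → . n Y ,], [X' → . X] }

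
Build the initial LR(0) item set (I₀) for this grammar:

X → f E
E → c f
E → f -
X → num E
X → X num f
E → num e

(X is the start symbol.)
{ [X → . X num f], [X → . f E], [X → . num E], [X' → . X] }

First, augment the grammar with X' → X
I₀ = CLOSURE({ [X' → . X] }):
  [X' → . X] has the dot before X: add [X → . f E], [X → . num E], [X → . X num f]
No further items can be added.

I₀ = { [X → . X num f], [X → . f E], [X → . num E], [X' → . X] }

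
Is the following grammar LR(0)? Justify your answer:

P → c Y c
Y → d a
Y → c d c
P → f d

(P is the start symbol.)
A grammar is LR(0) if no state in the canonical LR(0) collection has:
  - both a shift item (dot before a terminal) and a complete item (shift-reduce conflict), or
  - two or more complete items (reduce-reduce conflict; the accept item [P' → P .] counts as a complete item here).

Augment with P' → P and build the canonical LR(0) collection (I0 = CLOSURE({[P' → . P]}), then GOTO on every symbol after a dot until no new states appear). It has 12 states:
  I0: { [P → . c Y c], [P → . f d], [P' → . P] }  — shift
  I1: { [P' → P .] }  — accept
  I2: { [P → c . Y c], [Y → . c d c], [Y → . d a] }  — shift
  I3: { [P → f . d] }  — shift
  I4: { [P → f d .] }  — reduce
  I5: { [P → c Y . c] }  — shift
  I6: { [Y → c . d c] }  — shift
  I7: { [Y → d . a] }  — shift
  I8: { [Y → d a .] }  — reduce
  I9: { [Y → c d . c] }  — shift
  I10: { [Y → c d c .] }  — reduce
  I11: { [P → c Y c .] }  — reduce

Every state is either a pure shift/goto state or contains exactly one complete item and nothing to shift — no conflicts. The grammar is LR(0).

Answer: Yes, the grammar is LR(0)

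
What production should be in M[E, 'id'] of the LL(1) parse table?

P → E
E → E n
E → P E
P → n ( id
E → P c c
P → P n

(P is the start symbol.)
To find M[E, 'id'], we find productions for E where 'id' is in the predict set (PREDICT(N → α) = (FIRST(α) \ {ε}) ∪ (FOLLOW(N) if α ⇒* ε)).

Relevant sets:
  FIRST(E) = { 'n' }
  FIRST(P) = { 'n' }

E → E n: PREDICT = { 'n' }
E → P E: PREDICT = { 'n' }
E → P c c: PREDICT = { 'n' }

M[E, 'id'] is empty (no production applies)

Answer: Empty (error entry)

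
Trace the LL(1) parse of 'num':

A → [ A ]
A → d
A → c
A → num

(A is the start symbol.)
Stack is shown with the top on the left.

Stack  Input  Action
--------------------
A $    num $  output A → num
num $  num $  match 'num'
$      $      accept

The string is accepted.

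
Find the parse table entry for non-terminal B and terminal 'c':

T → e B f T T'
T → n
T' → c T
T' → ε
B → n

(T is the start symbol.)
To find M[B, 'c'], we find productions for B where 'c' is in the predict set (PREDICT(N → α) = (FIRST(α) \ {ε}) ∪ (FOLLOW(N) if α ⇒* ε)).

B → n: PREDICT = { 'n' }

M[B, 'c'] is empty (no production applies)

Answer: Empty (error entry)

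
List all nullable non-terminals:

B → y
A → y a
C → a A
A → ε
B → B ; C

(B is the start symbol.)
A non-terminal is nullable if it can derive ε (the empty string): either it has an ε-production, or it has a production whose right-hand side consists entirely of nullable non-terminals.

ε-productions: A → ε
So A is immediately nullable.
No further non-terminal can be added: every production for the remaining non-terminals contains a terminal or a non-nullable non-terminal.
Nullable = { 'A' }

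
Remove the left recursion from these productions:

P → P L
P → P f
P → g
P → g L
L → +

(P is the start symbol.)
P → g P'
P → g L P'
P' → L P'
P' → f P'
P' → ε
L → +

P is directly left-recursive. The standard transformation for
  A → A α₁ | ... | A α_m | β₁ | ... | β_n
is
  A  → β₁ A' | ... | β_n A'
  A' → α₁ A' | ... | α_m A' | ε

P → g becomes P → g P'
P → g L becomes P → g L P'
P → P L becomes P' → L P'
P → P f becomes P' → f P'
Add P' → ε

Productions for other non-terminals are unchanged:
  L → +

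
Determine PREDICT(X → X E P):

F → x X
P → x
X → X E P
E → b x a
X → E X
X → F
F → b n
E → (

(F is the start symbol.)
{ '(', 'b', 'x' }

PREDICT(X → X E P) = (FIRST(RHS) \ {ε}) ∪ (FOLLOW(X) if ε ∈ FIRST(RHS), i.e. RHS ⇒* ε)
FIRST(X) = { '(', 'b', 'x' }
FIRST(X E P) = { '(', 'b', 'x' }
ε ∉ FIRST(X E P), so FOLLOW(X) is not added.
PREDICT(X → X E P) = { '(', 'b', 'x' }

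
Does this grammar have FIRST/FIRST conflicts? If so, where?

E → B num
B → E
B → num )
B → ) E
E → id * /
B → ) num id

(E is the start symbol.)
Yes. E → B num / E → id '*' '/' on { 'id' }; B → E / B → num ')' on { 'num' }; B → E / B → ')' E on { ')' }; B → E / B → ')' num id on { ')' }; B → ')' E / B → ')' num id on { ')' }

FIRST sets of the non-terminals at (or reachable through a nullable prefix from) the front of some alternative:
  FIRST(B) = { ')', 'id', 'num' }
  FIRST(E) = { ')', 'id', 'num' }

Productions for E:
  E → B num: FIRST = { ')', 'id', 'num' }
  E → id * /: FIRST = { 'id' }
Productions for B:
  B → E: FIRST = { ')', 'id', 'num' }
  B → num ): FIRST = { 'num' }
  B → ) E: FIRST = { ')' }
  B → ) num id: FIRST = { ')' }

Conflict for E: E → B num and E → id * /
  Overlap: { 'id' }
Conflict for B: B → E and B → num )
  Overlap: { 'num' }
Conflict for B: B → E and B → ) E
  Overlap: { ')' }
Conflict for B: B → E and B → ) num id
  Overlap: { ')' }
Conflict for B: B → ) E and B → ) num id
  Overlap: { ')' }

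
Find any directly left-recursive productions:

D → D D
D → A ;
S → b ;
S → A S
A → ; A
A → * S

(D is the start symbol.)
Yes, D is left-recursive

Direct left recursion occurs when N → N α for some non-terminal N (the right-hand side begins with the left-hand side itself).

D → D D: LEFT RECURSIVE (starts with D)
D → A ;: starts with A
S → b ;: starts with b
S → A S: starts with A
A → ; A: starts with ';'
A → * S: starts with '*'

The grammar has direct left recursion on: D.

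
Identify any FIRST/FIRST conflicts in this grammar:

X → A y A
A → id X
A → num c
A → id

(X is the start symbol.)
A FIRST/FIRST conflict occurs when two productions N → α and N → β for the same non-terminal have FIRST(α) ∩ FIRST(β) ≠ ∅ (with ε ∈ FIRST of a nullable right-hand side, so two nullable alternatives also conflict).

Productions for A:
  A → id X: FIRST = { 'id' }
  A → num c: FIRST = { 'num' }
  A → id: FIRST = { 'id' }
X has only one production, so no FIRST/FIRST conflict is possible there.

Conflict for A: A → id X and A → id
  Overlap: { 'id' }

Answer: Yes. A → id X / A → id on { 'id' }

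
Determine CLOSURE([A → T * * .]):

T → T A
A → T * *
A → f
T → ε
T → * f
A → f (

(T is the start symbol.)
{ [A → T * * .] }

To compute CLOSURE, for each item [A → α.Bβ] where B is a non-terminal, add [B → .γ] for all productions B → γ; repeat for the newly added items until nothing changes.

Start with: [A → T * * .]
The dot is at the end, so nothing is added.

CLOSURE = { [A → T * * .] }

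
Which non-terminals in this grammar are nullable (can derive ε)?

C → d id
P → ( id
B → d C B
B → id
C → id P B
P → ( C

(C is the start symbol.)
None

A non-terminal is nullable if it can derive ε (the empty string): either it has an ε-production, or it has a production whose right-hand side consists entirely of nullable non-terminals.

There are no ε-productions, so no non-terminal can derive ε.
No non-terminals are nullable.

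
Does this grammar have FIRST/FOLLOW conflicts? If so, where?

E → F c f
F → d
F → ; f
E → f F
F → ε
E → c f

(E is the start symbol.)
Nullable non-terminals: F.

F: nullable alternative(s) F → ε; FOLLOW(F) = { $, 'c' }
  F → d: FIRST \ {ε} = { 'd' } — disjoint from FOLLOW(F)
  F → ; f: FIRST \ {ε} = { ';' } — disjoint from FOLLOW(F)
  F → ε: FIRST \ {ε} = { } — this is the only nullable alternative, skip

E has no nullable alternative, so no FIRST/FOLLOW check is needed there.

No FIRST/FOLLOW conflicts found.

Answer: No FIRST/FOLLOW conflicts.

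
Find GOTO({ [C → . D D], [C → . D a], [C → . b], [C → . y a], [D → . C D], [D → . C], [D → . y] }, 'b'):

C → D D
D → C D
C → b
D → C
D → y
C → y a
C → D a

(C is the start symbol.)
GOTO(I, 'b') = CLOSURE({ [A → αX.β] : [A → α.Xβ] ∈ I, X = 'b' })

Items with dot before 'b', with the dot advanced:
  [C → . b] → [C → b .]
Closure adds nothing (no advanced item has the dot before a non-terminal).

GOTO = { [C → b .] }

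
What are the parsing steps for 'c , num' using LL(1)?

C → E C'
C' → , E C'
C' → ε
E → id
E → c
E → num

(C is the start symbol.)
Stack is shown with the top on the left.

Stack     Input      Action
---------------------------
C $       c , num $  output C → E C'
E C' $    c , num $  output E → c
c C' $    c , num $  match 'c'
C' $      , num $    output C' → , E C'
, E C' $  , num $    match ','
E C' $    num $      output E → num
num C' $  num $      match 'num'
C' $      $          output C' → ε
$         $          accept

The string is accepted.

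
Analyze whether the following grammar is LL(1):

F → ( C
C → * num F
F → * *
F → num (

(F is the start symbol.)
Yes, the grammar is LL(1).

A grammar is LL(1) if for each non-terminal N with multiple productions, the predict sets of those productions are pairwise disjoint, where PREDICT(N → α) = (FIRST(α) \ {ε}) ∪ (FOLLOW(N) if α ⇒* ε).

For F:
  PREDICT(F → '(' C) = { '(' }
  PREDICT(F → '*' '*') = { '*' }
  PREDICT(F → num '(') = { 'num' }
C has a single production, so nothing to check there.

All predict sets are disjoint. The grammar IS LL(1).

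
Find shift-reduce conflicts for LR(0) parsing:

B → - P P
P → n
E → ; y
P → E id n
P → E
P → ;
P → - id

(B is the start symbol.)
Augment with B' → B and build the canonical LR(0) collection (I0 = CLOSURE({[B' → . B]}), then GOTO on every symbol after a dot until no new states appear). It has 13 states:
  I0: { [B → . - P P], [B' → . B] }  — shift
  I1: { [B → - . P P], [E → . ; y], [P → . - id], [P → . ;], [P → . E id n], [P → . E], [P → . n] }  — shift
  I2: { [B' → B .] }  — accept
  I3: { [P → - . id] }  — shift
  I4: { [E → ; . y], [P → ; .] }  — shift, reduce
  I5: { [P → E . id n], [P → E .] }  — shift, reduce
  I6: { [B → - P . P], [E → . ; y], [P → . - id], [P → . ;], [P → . E id n], [P → . E], [P → . n] }  — shift
  I7: { [P → n .] }  — reduce
  I8: { [B → - P P .] }  — reduce
  I9: { [P → E id . n] }  — shift
  I10: { [P → E id n .] }  — reduce
  I11: { [E → ; y .] }  — reduce
  I12: { [P → - id .] }  — reduce

I4 contains reduce item [P → ; .] and shift item [E → ; . y] — shift-reduce conflict.
I5 contains reduce item [P → E .] and shift item [P → E . id n] — shift-reduce conflict.

Answer: Yes — I4: [P → ; .] vs [E → ; . y]; I5: [P → E .] vs [P → E . id n]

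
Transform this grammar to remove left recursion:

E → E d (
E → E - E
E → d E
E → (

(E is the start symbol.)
E → d E E'
E → ( E'
E' → d ( E'
E' → - E E'
E' → ε

E is directly left-recursive. The standard transformation for
  A → A α₁ | ... | A α_m | β₁ | ... | β_n
is
  A  → β₁ A' | ... | β_n A'
  A' → α₁ A' | ... | α_m A' | ε

E → d E becomes E → d E E'
E → ( becomes E → ( E'
E → E d ( becomes E' → d ( E'
E → E - E becomes E' → - E E'
Add E' → ε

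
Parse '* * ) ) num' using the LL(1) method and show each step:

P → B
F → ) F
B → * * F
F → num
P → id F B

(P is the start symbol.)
LL(1) parsing maintains a stack (initially the start symbol over $) and the input. At each step: if the stack top is a terminal, match it against the current input token; if it is a non-terminal N, replace it with the RHS of M[N, lookahead] (the unique production whose predict set contains the lookahead).

Stack is shown with the top on the left.

Stack    Input          Action
------------------------------
P $      * * ) ) num $  output P → B
B $      * * ) ) num $  output B → * * F
* * F $  * * ) ) num $  match '*'
* F $    * ) ) num $    match '*'
F $      ) ) num $      output F → ) F
) F $    ) ) num $      match ')'
F $      ) num $        output F → ) F
) F $    ) num $        match ')'
F $      num $          output F → num
num $    num $          match 'num'
$        $              accept

The string is accepted.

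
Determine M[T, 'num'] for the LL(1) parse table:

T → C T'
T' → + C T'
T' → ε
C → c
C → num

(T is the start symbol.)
To find M[T, 'num'], we find productions for T where 'num' is in the predict set (PREDICT(N → α) = (FIRST(α) \ {ε}) ∪ (FOLLOW(N) if α ⇒* ε)).

Relevant sets:
  FIRST(C) = { 'c', 'num' }

T → C T': PREDICT = { 'c', 'num' }
  'num' is in predict set, so this production goes in M[T, 'num']

M[T, 'num'] = T → C T'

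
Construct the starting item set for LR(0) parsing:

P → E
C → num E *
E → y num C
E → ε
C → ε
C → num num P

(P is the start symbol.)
First, augment the grammar with P' → P
I₀ = CLOSURE({ [P' → . P] }):
  [P' → . P] has the dot before P: add [P → . E]
  [P → . E] has the dot before E: add [E → . y num C], [E → .]
No further items can be added.

I₀ = { [E → . y num C], [E → .], [P → . E], [P' → . P] }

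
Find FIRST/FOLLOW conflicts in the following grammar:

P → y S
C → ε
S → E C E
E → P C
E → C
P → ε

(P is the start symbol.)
Yes. P → y S with FOLLOW(P) on { 'y' }; E → P C with FOLLOW(E) on { 'y' }

A FIRST/FOLLOW conflict occurs when a non-terminal N has a nullable alternative N → β (β ⇒* ε) and another alternative N → α with FIRST(α) ∩ FOLLOW(N) ≠ ∅: on such a lookahead the parser cannot decide between expanding α and letting N vanish via β.

Nullable non-terminals: C, E, P, S.
FIRST sets used below: FIRST(P) = { 'y', ε }, FIRST(C) = { ε }
C has a nullable alternative but only one production, so nothing to check.

E: nullable alternative(s) E → P C, E → C; FOLLOW(E) = { $, 'y' }
  E → P C: FIRST \ {ε} = { 'y' } — overlaps FOLLOW(E) on { 'y' }: CONFLICT
  E → C: FIRST \ {ε} = { } — disjoint from FOLLOW(E)

P: nullable alternative(s) P → ε; FOLLOW(P) = { $, 'y' }
  P → y S: FIRST \ {ε} = { 'y' } — overlaps FOLLOW(P) on { 'y' }: CONFLICT
  P → ε: FIRST \ {ε} = { } — this is the only nullable alternative, skip
S has a nullable alternative but only one production, so nothing to check.

So the grammar has 2 FIRST/FOLLOW conflicts (marked CONFLICT above).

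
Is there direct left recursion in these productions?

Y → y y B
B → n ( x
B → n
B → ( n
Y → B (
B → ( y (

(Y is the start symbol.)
Direct left recursion occurs when N → N α for some non-terminal N (the right-hand side begins with the left-hand side itself).

Y → y y B: starts with y
B → n ( x: starts with n
B → n: starts with n
B → ( n: starts with '('
Y → B (: starts with B
B → ( y (: starts with '('

No direct left recursion found.

Answer: No direct left recursion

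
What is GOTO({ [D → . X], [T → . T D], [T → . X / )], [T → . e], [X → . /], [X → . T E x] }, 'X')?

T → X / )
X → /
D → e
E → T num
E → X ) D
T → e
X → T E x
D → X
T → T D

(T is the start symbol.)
GOTO(I, 'X') = CLOSURE({ [A → αX.β] : [A → α.Xβ] ∈ I, X = 'X' })

Items with dot before 'X', with the dot advanced:
  [D → . X] → [D → X .]
  [T → . X / )] → [T → X . / )]
Closure adds nothing (no advanced item has the dot before a non-terminal).

GOTO = { [D → X .], [T → X . / )] }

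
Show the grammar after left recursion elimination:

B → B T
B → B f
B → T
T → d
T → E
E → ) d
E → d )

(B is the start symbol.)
B → T B'
B' → T B'
B' → f B'
B' → ε
T → d
T → E
E → ) d
E → d )

B is directly left-recursive. The standard transformation for
  A → A α₁ | ... | A α_m | β₁ | ... | β_n
is
  A  → β₁ A' | ... | β_n A'
  A' → α₁ A' | ... | α_m A' | ε

B → T becomes B → T B'
B → B T becomes B' → T B'
B → B f becomes B' → f B'
Add B' → ε

Productions for other non-terminals are unchanged:
  T → d
  T → E
  E → ) d
  E → d )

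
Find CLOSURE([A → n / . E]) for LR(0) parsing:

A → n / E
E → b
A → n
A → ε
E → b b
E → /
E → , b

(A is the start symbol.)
{ [A → n / . E], [E → . , b], [E → . /], [E → . b b], [E → . b] }

Start with: [A → n / . E]
  [A → n / . E] has the dot before E: add [E → . b], [E → . b b], [E → . /], [E → . , b]
No further items can be added.

CLOSURE = { [A → n / . E], [E → . , b], [E → . /], [E → . b b], [E → . b] }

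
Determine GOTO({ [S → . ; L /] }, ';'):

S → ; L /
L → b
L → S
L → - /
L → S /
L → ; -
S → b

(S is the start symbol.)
{ [L → . - /], [L → . ; -], [L → . S /], [L → . S], [L → . b], [S → . ; L /], [S → . b], [S → ; . L /] }

GOTO(I, ';') = CLOSURE({ [A → αX.β] : [A → α.Xβ] ∈ I, X = ';' })

Items with dot before ';', with the dot advanced:
  [S → . ; L /] → [S → ; . L /]
Closure of the advanced items:
  [S → ; . L /] has the dot before L: add [L → . b], [L → . S], [L → . - /], [L → . S /], [L → . ; -]
  [L → . S] has the dot before S: add [S → . ; L /], [S → . b]

GOTO = { [L → . - /], [L → . ; -], [L → . S /], [L → . S], [L → . b], [S → . ; L /], [S → . b], [S → ; . L /] }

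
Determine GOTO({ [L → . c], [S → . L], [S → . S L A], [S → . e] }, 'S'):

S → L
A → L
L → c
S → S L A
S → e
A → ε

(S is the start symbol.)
GOTO(I, 'S') = CLOSURE({ [A → αX.β] : [A → α.Xβ] ∈ I, X = 'S' })

Items with dot before 'S', with the dot advanced:
  [S → . S L A] → [S → S . L A]
Closure of the advanced items:
  [S → S . L A] has the dot before L: add [L → . c]

GOTO = { [L → . c], [S → S . L A] }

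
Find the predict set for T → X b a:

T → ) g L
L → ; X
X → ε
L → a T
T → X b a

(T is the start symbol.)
PREDICT(T → X b a) = (FIRST(RHS) \ {ε}) ∪ (FOLLOW(T) if ε ∈ FIRST(RHS), i.e. RHS ⇒* ε)
FIRST(X) = { ε }
FIRST(X b a) = { 'b' }
ε ∉ FIRST(X b a), so FOLLOW(T) is not added.
PREDICT(T → X b a) = { 'b' }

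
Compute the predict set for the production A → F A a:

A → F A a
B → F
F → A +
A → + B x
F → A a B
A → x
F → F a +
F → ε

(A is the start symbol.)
PREDICT(A → F A a) = (FIRST(RHS) \ {ε}) ∪ (FOLLOW(A) if ε ∈ FIRST(RHS), i.e. RHS ⇒* ε)
FIRST(F) = { '+', 'a', 'x', ε }
FIRST(A) = { '+', 'a', 'x' }
FIRST(F A a) = { '+', 'a', 'x' }
ε ∉ FIRST(F A a), so FOLLOW(A) is not added.
PREDICT(A → F A a) = { '+', 'a', 'x' }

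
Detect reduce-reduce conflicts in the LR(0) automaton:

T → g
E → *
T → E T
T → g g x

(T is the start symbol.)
No reduce-reduce conflicts

A reduce-reduce conflict occurs when an LR(0) state has two complete items [A → α .] and [B → β .] — both call for a reduction, and with no lookahead the parser cannot choose between them.

Augment with T' → T and build the canonical LR(0) collection (I0 = CLOSURE({[T' → . T]}), then GOTO on every symbol after a dot until no new states appear). It has 8 states:
  I0: { [E → . *], [T → . E T], [T → . g g x], [T → . g], [T' → . T] }  — shift
  I1: { [E → * .] }  — reduce
  I2: { [E → . *], [T → . E T], [T → . g g x], [T → . g], [T → E . T] }  — shift
  I3: { [T' → T .] }  — accept
  I4: { [T → g . g x], [T → g .] }  — shift, reduce
  I5: { [T → g g . x] }  — shift
  I6: { [T → g g x .] }  — reduce
  I7: { [T → E T .] }  — reduce

No state contains more than one complete item.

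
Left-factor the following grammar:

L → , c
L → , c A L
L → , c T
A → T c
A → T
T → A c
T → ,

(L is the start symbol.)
L → , c L'
L' → ε
L' → A L
L' → T
A → T A'
A' → c
A' → ε
T → A c
T → ,

Left-factoring transforms A → αβ₁ | αβ₂ into A → αA' and A' → β₁ | β₂
(α is the longest common prefix among the alternatives). Repeat until
no nonterminal has two alternatives with a common prefix.

Round 1: L has alternatives sharing prefix ', c'. Introduce L': L → , c L'
  Add: L' → ε
  Add: L' → A L
  Add: L' → T

Round 2: A has alternatives sharing prefix 'T'. Introduce A': A → T A'
  Add: A' → c
  Add: A' → ε

No remaining common prefixes — done.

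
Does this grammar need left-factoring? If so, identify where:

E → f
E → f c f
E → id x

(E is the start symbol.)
Yes, E has productions with common prefix 'f'

Left-factoring is needed when two productions for the same non-terminal
share a common prefix on the right-hand side.

Productions for E:
  E → f
  E → f c f
  E → id x

Found common prefix 'f' in productions for E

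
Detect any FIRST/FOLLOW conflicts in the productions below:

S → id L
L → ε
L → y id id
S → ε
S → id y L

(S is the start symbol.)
No FIRST/FOLLOW conflicts.

Nullable non-terminals: L, S.

L: nullable alternative(s) L → ε; FOLLOW(L) = { $ }
  L → ε: FIRST \ {ε} = { } — this is the only nullable alternative, skip
  L → y id id: FIRST \ {ε} = { 'y' } — disjoint from FOLLOW(L)

S: nullable alternative(s) S → ε; FOLLOW(S) = { $ }
  S → id L: FIRST \ {ε} = { 'id' } — disjoint from FOLLOW(S)
  S → ε: FIRST \ {ε} = { } — this is the only nullable alternative, skip
  S → id y L: FIRST \ {ε} = { 'id' } — disjoint from FOLLOW(S)

No FIRST/FOLLOW conflicts found.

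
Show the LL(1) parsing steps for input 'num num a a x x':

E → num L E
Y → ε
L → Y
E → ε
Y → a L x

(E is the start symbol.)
LL(1) parsing maintains a stack (initially the start symbol over $) and the input. At each step: if the stack top is a terminal, match it against the current input token; if it is a non-terminal N, replace it with the RHS of M[N, lookahead] (the unique production whose predict set contains the lookahead).

Stack is shown with the top on the left.

Stack        Input              Action
--------------------------------------
E $          num num a a x x $  output E → num L E
num L E $    num num a a x x $  match 'num'
L E $        num a a x x $      output L → Y
Y E $        num a a x x $      output Y → ε
E $          num a a x x $      output E → num L E
num L E $    num a a x x $      match 'num'
L E $        a a x x $          output L → Y
Y E $        a a x x $          output Y → a L x
a L x E $    a a x x $          match 'a'
L x E $      a x x $            output L → Y
Y x E $      a x x $            output Y → a L x
a L x x E $  a x x $            match 'a'
L x x E $    x x $              output L → Y
Y x x E $    x x $              output Y → ε
x x E $      x x $              match 'x'
x E $        x $                match 'x'
E $          $                  output E → ε
$            $                  accept

The string is accepted.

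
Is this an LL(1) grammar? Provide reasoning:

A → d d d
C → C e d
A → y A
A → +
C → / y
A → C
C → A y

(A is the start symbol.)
Relevant sets:
  FIRST(C) = { '+', '/', 'd', 'y' }
  FIRST(A) = { '+', '/', 'd', 'y' }

For A:
  PREDICT(A → d d d) = { 'd' }
  PREDICT(A → y A) = { 'y' }
  PREDICT(A → '+') = { '+' }
  PREDICT(A → C) = { '+', '/', 'd', 'y' }
For C:
  PREDICT(C → C e d) = { '+', '/', 'd', 'y' }
  PREDICT(C → '/' y) = { '/' }
  PREDICT(C → A y) = { '+', '/', 'd', 'y' }

Conflict found: Predict set conflict for A: { 'd' }
The grammar is NOT LL(1).

Answer: No. Predict set conflict for A: { 'd' }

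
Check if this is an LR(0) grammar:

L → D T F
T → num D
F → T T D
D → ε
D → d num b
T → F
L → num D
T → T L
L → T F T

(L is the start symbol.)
No. Shift-reduce conflict between [D → .] and [D → . d num b]

Augment with L' → L and build the canonical LR(0) collection (I0 = CLOSURE({[L' → . L]}), then GOTO on every symbol after a dot until no new states appear). It has 19 states:
  I0: { [D → . d num b], [D → .], [F → . T T D], [L → . D T F], [L → . T F T], [L → . num D], [L' → . L], [T → . F], [T → . T L], [T → . num D] }  — shift, reduce
  I1: { [F → . T T D], [L → D . T F], [T → . F], [T → . T L], [T → . num D] }  — shift
  I2: { [T → F .] }  — reduce
  I3: { [L' → L .] }  — accept
  I4: { [D → . d num b], [D → .], [F → . T T D], [F → T . T D], [L → . D T F], [L → . T F T], [L → . num D], [L → T . F T], [T → . F], [T → . T L], [T → . num D], [T → T . L] }  — shift, reduce
  I5: { [D → d . num b] }  — shift
  I6: { [D → . d num b], [D → .], [L → num . D], [T → num . D] }  — shift, reduce
  I7: { [L → num D .], [T → num D .] }  — 2 reduces
  I8: { [D → d num . b] }  — shift
  I9: { [D → d num b .] }  — reduce
  I10: { [F → . T T D], [L → T F . T], [T → . F], [T → . T L], [T → . num D], [T → F .] }  — shift, reduce
  I11: { [T → T L .] }  — reduce
  I12: { [D → . d num b], [D → .], [F → . T T D], [F → T . T D], [F → T T . D], [L → . D T F], [L → . T F T], [L → . num D], [L → T . F T], [T → . F], [T → . T L], [T → . num D], [T → T . L] }  — shift, reduce
  I13: { [F → . T T D], [F → T T D .], [L → D . T F], [T → . F], [T → . T L], [T → . num D] }  — shift, reduce
  I14: { [D → . d num b], [D → .], [F → . T T D], [F → T . T D], [L → . D T F], [L → . T F T], [L → . num D], [L → D T . F], [T → . F], [T → . T L], [T → . num D], [T → T . L] }  — shift, reduce
  I15: { [D → . d num b], [D → .], [T → num . D] }  — shift, reduce
  I16: { [T → num D .] }  — reduce
  I17: { [L → D T F .], [T → F .] }  — 2 reduces
  I18: { [D → . d num b], [D → .], [F → . T T D], [F → T . T D], [L → . D T F], [L → . T F T], [L → . num D], [L → T F T .], [T → . F], [T → . T L], [T → . num D], [T → T . L] }  — shift, 2 reduces

Conflict in state I0:
  Shift-reduce conflict between [D → .] and [D → . d num b]
So the grammar is NOT LR(0).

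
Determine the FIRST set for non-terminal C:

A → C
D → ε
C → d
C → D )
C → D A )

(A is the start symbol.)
{ ')', 'd' }

To compute FIRST(C), examine every production with C on the left-hand side, reading each right-hand side left to right until a non-nullable symbol is reached.

FIRST sets of the other non-terminals involved (by the same procedure, iterated to a fixed point):
  FIRST(D) = { ε }
  FIRST(A) = { ')', 'd' }

From C → d:
  - d is a terminal: add 'd' and stop
From C → D ):
  - D is a non-terminal: add FIRST(D) \ {ε} = { }
    D is nullable, so continue to the next symbol
  - ')' is a terminal: add ')' and stop
From C → D A ):
  - D is a non-terminal: add FIRST(D) \ {ε} = { }
    D is nullable, so continue to the next symbol
  - A is a non-terminal: add FIRST(A) \ {ε} = { ')', 'd' }
    A is not nullable, so stop

Collecting: FIRST(C) = { ')', 'd' }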